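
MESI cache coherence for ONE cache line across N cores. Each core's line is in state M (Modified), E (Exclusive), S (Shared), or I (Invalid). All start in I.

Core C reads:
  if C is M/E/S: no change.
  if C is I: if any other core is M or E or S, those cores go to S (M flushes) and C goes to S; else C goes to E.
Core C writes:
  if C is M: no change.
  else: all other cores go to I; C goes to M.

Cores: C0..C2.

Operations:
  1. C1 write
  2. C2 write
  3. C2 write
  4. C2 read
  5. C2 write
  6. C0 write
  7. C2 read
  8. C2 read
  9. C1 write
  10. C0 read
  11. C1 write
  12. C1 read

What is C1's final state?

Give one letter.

Op 1: C1 write [C1 write: invalidate none -> C1=M] -> [I,M,I]
Op 2: C2 write [C2 write: invalidate ['C1=M'] -> C2=M] -> [I,I,M]
Op 3: C2 write [C2 write: already M (modified), no change] -> [I,I,M]
Op 4: C2 read [C2 read: already in M, no change] -> [I,I,M]
Op 5: C2 write [C2 write: already M (modified), no change] -> [I,I,M]
Op 6: C0 write [C0 write: invalidate ['C2=M'] -> C0=M] -> [M,I,I]
Op 7: C2 read [C2 read from I: others=['C0=M'] -> C2=S, others downsized to S] -> [S,I,S]
Op 8: C2 read [C2 read: already in S, no change] -> [S,I,S]
Op 9: C1 write [C1 write: invalidate ['C0=S', 'C2=S'] -> C1=M] -> [I,M,I]
Op 10: C0 read [C0 read from I: others=['C1=M'] -> C0=S, others downsized to S] -> [S,S,I]
Op 11: C1 write [C1 write: invalidate ['C0=S'] -> C1=M] -> [I,M,I]
Op 12: C1 read [C1 read: already in M, no change] -> [I,M,I]

Answer: M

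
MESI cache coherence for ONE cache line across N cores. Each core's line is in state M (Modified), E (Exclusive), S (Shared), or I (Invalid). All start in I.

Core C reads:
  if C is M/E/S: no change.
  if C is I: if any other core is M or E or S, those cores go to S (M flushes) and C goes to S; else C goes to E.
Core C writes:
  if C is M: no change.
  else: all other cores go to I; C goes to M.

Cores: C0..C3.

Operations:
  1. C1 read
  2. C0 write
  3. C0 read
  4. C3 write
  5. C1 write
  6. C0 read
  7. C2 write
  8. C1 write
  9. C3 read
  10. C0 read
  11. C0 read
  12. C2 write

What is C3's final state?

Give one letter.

Op 1: C1 read [C1 read from I: no other sharers -> C1=E (exclusive)] -> [I,E,I,I]
Op 2: C0 write [C0 write: invalidate ['C1=E'] -> C0=M] -> [M,I,I,I]
Op 3: C0 read [C0 read: already in M, no change] -> [M,I,I,I]
Op 4: C3 write [C3 write: invalidate ['C0=M'] -> C3=M] -> [I,I,I,M]
Op 5: C1 write [C1 write: invalidate ['C3=M'] -> C1=M] -> [I,M,I,I]
Op 6: C0 read [C0 read from I: others=['C1=M'] -> C0=S, others downsized to S] -> [S,S,I,I]
Op 7: C2 write [C2 write: invalidate ['C0=S', 'C1=S'] -> C2=M] -> [I,I,M,I]
Op 8: C1 write [C1 write: invalidate ['C2=M'] -> C1=M] -> [I,M,I,I]
Op 9: C3 read [C3 read from I: others=['C1=M'] -> C3=S, others downsized to S] -> [I,S,I,S]
Op 10: C0 read [C0 read from I: others=['C1=S', 'C3=S'] -> C0=S, others downsized to S] -> [S,S,I,S]
Op 11: C0 read [C0 read: already in S, no change] -> [S,S,I,S]
Op 12: C2 write [C2 write: invalidate ['C0=S', 'C1=S', 'C3=S'] -> C2=M] -> [I,I,M,I]

Answer: I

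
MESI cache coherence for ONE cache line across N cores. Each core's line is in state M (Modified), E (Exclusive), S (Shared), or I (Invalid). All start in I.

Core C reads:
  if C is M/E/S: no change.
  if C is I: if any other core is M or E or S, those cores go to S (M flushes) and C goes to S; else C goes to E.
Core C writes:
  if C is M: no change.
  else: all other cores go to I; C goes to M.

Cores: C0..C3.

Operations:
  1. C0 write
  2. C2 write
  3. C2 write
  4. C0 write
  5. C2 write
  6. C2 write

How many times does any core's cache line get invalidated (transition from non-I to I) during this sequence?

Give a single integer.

Answer: 3

Derivation:
Op 1: C0 write [C0 write: invalidate none -> C0=M] -> [M,I,I,I] (invalidations this op: 0; running total: 0)
Op 2: C2 write [C2 write: invalidate ['C0=M'] -> C2=M] -> [I,I,M,I] (invalidations this op: 1; running total: 1)
Op 3: C2 write [C2 write: already M (modified), no change] -> [I,I,M,I] (invalidations this op: 0; running total: 1)
Op 4: C0 write [C0 write: invalidate ['C2=M'] -> C0=M] -> [M,I,I,I] (invalidations this op: 1; running total: 2)
Op 5: C2 write [C2 write: invalidate ['C0=M'] -> C2=M] -> [I,I,M,I] (invalidations this op: 1; running total: 3)
Op 6: C2 write [C2 write: already M (modified), no change] -> [I,I,M,I] (invalidations this op: 0; running total: 3)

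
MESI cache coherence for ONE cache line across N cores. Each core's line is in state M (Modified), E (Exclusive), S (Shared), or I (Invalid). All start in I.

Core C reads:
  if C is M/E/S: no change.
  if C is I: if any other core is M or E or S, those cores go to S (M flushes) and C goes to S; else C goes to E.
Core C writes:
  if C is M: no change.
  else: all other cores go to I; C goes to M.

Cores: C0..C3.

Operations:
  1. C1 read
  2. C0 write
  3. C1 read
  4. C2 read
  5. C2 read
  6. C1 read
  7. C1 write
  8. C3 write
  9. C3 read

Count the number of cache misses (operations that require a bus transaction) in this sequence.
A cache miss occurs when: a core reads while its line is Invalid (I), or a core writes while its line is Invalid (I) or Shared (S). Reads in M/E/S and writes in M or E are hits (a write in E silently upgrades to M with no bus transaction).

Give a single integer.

Op 1: C1 read [C1 read from I: no other sharers -> C1=E (exclusive)] -> [I,E,I,I] [MISS #1: read from I]
Op 2: C0 write [C0 write: invalidate ['C1=E'] -> C0=M] -> [M,I,I,I] [MISS #2: write from I]
Op 3: C1 read [C1 read from I: others=['C0=M'] -> C1=S, others downsized to S] -> [S,S,I,I] [MISS #3: read from I]
Op 4: C2 read [C2 read from I: others=['C0=S', 'C1=S'] -> C2=S, others downsized to S] -> [S,S,S,I] [MISS #4: read from I]
Op 5: C2 read [C2 read: already in S, no change] -> [S,S,S,I] [hit: read from S]
Op 6: C1 read [C1 read: already in S, no change] -> [S,S,S,I] [hit: read from S]
Op 7: C1 write [C1 write: invalidate ['C0=S', 'C2=S'] -> C1=M] -> [I,M,I,I] [MISS #5: write from S]
Op 8: C3 write [C3 write: invalidate ['C1=M'] -> C3=M] -> [I,I,I,M] [MISS #6: write from I]
Op 9: C3 read [C3 read: already in M, no change] -> [I,I,I,M] [hit: read from M]

Answer: 6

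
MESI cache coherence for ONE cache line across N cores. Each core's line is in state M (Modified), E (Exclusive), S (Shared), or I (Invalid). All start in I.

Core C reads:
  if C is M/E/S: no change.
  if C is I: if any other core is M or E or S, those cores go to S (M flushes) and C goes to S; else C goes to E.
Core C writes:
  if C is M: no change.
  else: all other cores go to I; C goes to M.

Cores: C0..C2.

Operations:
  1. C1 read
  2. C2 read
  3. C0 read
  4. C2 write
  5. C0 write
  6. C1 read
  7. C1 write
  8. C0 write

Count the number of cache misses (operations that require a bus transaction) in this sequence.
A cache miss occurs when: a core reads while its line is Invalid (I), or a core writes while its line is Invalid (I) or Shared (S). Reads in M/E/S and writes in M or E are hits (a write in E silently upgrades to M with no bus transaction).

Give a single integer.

Answer: 8

Derivation:
Op 1: C1 read [C1 read from I: no other sharers -> C1=E (exclusive)] -> [I,E,I] [MISS #1: read from I]
Op 2: C2 read [C2 read from I: others=['C1=E'] -> C2=S, others downsized to S] -> [I,S,S] [MISS #2: read from I]
Op 3: C0 read [C0 read from I: others=['C1=S', 'C2=S'] -> C0=S, others downsized to S] -> [S,S,S] [MISS #3: read from I]
Op 4: C2 write [C2 write: invalidate ['C0=S', 'C1=S'] -> C2=M] -> [I,I,M] [MISS #4: write from S]
Op 5: C0 write [C0 write: invalidate ['C2=M'] -> C0=M] -> [M,I,I] [MISS #5: write from I]
Op 6: C1 read [C1 read from I: others=['C0=M'] -> C1=S, others downsized to S] -> [S,S,I] [MISS #6: read from I]
Op 7: C1 write [C1 write: invalidate ['C0=S'] -> C1=M] -> [I,M,I] [MISS #7: write from S]
Op 8: C0 write [C0 write: invalidate ['C1=M'] -> C0=M] -> [M,I,I] [MISS #8: write from I]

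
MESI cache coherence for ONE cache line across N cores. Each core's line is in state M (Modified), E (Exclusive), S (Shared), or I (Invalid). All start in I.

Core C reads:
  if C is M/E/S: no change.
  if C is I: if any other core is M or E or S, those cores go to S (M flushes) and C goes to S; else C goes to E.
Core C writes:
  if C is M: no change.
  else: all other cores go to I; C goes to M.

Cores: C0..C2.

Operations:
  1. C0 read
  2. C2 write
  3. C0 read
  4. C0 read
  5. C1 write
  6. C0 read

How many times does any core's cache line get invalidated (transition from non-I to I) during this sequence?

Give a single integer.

Answer: 3

Derivation:
Op 1: C0 read [C0 read from I: no other sharers -> C0=E (exclusive)] -> [E,I,I] (invalidations this op: 0; running total: 0)
Op 2: C2 write [C2 write: invalidate ['C0=E'] -> C2=M] -> [I,I,M] (invalidations this op: 1; running total: 1)
Op 3: C0 read [C0 read from I: others=['C2=M'] -> C0=S, others downsized to S] -> [S,I,S] (invalidations this op: 0; running total: 1)
Op 4: C0 read [C0 read: already in S, no change] -> [S,I,S] (invalidations this op: 0; running total: 1)
Op 5: C1 write [C1 write: invalidate ['C0=S', 'C2=S'] -> C1=M] -> [I,M,I] (invalidations this op: 2; running total: 3)
Op 6: C0 read [C0 read from I: others=['C1=M'] -> C0=S, others downsized to S] -> [S,S,I] (invalidations this op: 0; running total: 3)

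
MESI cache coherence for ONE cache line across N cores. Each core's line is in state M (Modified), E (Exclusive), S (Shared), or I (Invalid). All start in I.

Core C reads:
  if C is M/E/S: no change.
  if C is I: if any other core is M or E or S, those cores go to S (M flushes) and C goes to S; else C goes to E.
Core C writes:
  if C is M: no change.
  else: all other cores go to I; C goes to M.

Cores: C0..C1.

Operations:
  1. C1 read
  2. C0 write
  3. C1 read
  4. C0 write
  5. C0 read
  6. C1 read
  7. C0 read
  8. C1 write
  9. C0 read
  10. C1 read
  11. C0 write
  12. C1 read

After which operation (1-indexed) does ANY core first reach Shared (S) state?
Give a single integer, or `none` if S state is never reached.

Op 1: C1 read [C1 read from I: no other sharers -> C1=E (exclusive)] -> [I,E]
Op 2: C0 write [C0 write: invalidate ['C1=E'] -> C0=M] -> [M,I]
Op 3: C1 read [C1 read from I: others=['C0=M'] -> C1=S, others downsized to S] -> [S,S]
  -> First S state at op 3; remaining ops need not be traced.

Answer: 3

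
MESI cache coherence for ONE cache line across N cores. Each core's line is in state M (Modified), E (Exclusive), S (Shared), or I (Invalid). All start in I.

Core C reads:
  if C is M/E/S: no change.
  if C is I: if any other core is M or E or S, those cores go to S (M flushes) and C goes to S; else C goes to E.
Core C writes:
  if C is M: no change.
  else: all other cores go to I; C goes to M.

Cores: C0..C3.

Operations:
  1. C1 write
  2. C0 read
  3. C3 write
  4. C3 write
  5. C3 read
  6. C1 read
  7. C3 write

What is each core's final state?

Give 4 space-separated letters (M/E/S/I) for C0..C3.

Op 1: C1 write [C1 write: invalidate none -> C1=M] -> [I,M,I,I]
Op 2: C0 read [C0 read from I: others=['C1=M'] -> C0=S, others downsized to S] -> [S,S,I,I]
Op 3: C3 write [C3 write: invalidate ['C0=S', 'C1=S'] -> C3=M] -> [I,I,I,M]
Op 4: C3 write [C3 write: already M (modified), no change] -> [I,I,I,M]
Op 5: C3 read [C3 read: already in M, no change] -> [I,I,I,M]
Op 6: C1 read [C1 read from I: others=['C3=M'] -> C1=S, others downsized to S] -> [I,S,I,S]
Op 7: C3 write [C3 write: invalidate ['C1=S'] -> C3=M] -> [I,I,I,M]

Answer: I I I M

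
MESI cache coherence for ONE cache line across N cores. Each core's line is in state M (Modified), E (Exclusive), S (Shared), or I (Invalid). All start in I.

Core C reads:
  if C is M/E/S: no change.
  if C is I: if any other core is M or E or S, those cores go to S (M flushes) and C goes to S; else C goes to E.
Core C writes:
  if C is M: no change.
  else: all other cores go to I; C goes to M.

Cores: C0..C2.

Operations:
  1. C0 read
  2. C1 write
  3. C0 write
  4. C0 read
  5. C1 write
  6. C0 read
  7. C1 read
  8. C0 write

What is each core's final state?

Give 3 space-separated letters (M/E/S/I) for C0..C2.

Op 1: C0 read [C0 read from I: no other sharers -> C0=E (exclusive)] -> [E,I,I]
Op 2: C1 write [C1 write: invalidate ['C0=E'] -> C1=M] -> [I,M,I]
Op 3: C0 write [C0 write: invalidate ['C1=M'] -> C0=M] -> [M,I,I]
Op 4: C0 read [C0 read: already in M, no change] -> [M,I,I]
Op 5: C1 write [C1 write: invalidate ['C0=M'] -> C1=M] -> [I,M,I]
Op 6: C0 read [C0 read from I: others=['C1=M'] -> C0=S, others downsized to S] -> [S,S,I]
Op 7: C1 read [C1 read: already in S, no change] -> [S,S,I]
Op 8: C0 write [C0 write: invalidate ['C1=S'] -> C0=M] -> [M,I,I]

Answer: M I I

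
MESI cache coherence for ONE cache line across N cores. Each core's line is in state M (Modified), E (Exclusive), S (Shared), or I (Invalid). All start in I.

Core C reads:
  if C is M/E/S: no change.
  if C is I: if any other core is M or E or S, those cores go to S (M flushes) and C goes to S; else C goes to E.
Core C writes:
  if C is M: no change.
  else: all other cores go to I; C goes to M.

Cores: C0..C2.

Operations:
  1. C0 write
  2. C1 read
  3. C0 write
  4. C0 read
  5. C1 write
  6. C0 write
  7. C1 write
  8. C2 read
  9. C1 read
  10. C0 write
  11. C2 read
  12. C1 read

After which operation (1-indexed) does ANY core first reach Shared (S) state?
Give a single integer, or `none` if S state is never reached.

Answer: 2

Derivation:
Op 1: C0 write [C0 write: invalidate none -> C0=M] -> [M,I,I]
Op 2: C1 read [C1 read from I: others=['C0=M'] -> C1=S, others downsized to S] -> [S,S,I]
  -> First S state at op 2; remaining ops need not be traced.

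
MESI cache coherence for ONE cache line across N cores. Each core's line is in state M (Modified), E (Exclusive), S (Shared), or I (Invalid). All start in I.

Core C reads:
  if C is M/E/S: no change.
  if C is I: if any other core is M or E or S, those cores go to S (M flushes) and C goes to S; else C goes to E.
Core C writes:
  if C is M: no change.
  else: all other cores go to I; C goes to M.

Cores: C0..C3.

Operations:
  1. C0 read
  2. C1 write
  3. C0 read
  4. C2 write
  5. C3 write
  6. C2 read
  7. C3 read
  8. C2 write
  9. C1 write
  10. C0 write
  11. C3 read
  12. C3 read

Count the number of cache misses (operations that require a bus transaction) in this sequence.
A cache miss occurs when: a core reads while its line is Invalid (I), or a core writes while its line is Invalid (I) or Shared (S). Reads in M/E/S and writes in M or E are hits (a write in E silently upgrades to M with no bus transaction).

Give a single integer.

Op 1: C0 read [C0 read from I: no other sharers -> C0=E (exclusive)] -> [E,I,I,I] [MISS #1: read from I]
Op 2: C1 write [C1 write: invalidate ['C0=E'] -> C1=M] -> [I,M,I,I] [MISS #2: write from I]
Op 3: C0 read [C0 read from I: others=['C1=M'] -> C0=S, others downsized to S] -> [S,S,I,I] [MISS #3: read from I]
Op 4: C2 write [C2 write: invalidate ['C0=S', 'C1=S'] -> C2=M] -> [I,I,M,I] [MISS #4: write from I]
Op 5: C3 write [C3 write: invalidate ['C2=M'] -> C3=M] -> [I,I,I,M] [MISS #5: write from I]
Op 6: C2 read [C2 read from I: others=['C3=M'] -> C2=S, others downsized to S] -> [I,I,S,S] [MISS #6: read from I]
Op 7: C3 read [C3 read: already in S, no change] -> [I,I,S,S] [hit: read from S]
Op 8: C2 write [C2 write: invalidate ['C3=S'] -> C2=M] -> [I,I,M,I] [MISS #7: write from S]
Op 9: C1 write [C1 write: invalidate ['C2=M'] -> C1=M] -> [I,M,I,I] [MISS #8: write from I]
Op 10: C0 write [C0 write: invalidate ['C1=M'] -> C0=M] -> [M,I,I,I] [MISS #9: write from I]
Op 11: C3 read [C3 read from I: others=['C0=M'] -> C3=S, others downsized to S] -> [S,I,I,S] [MISS #10: read from I]
Op 12: C3 read [C3 read: already in S, no change] -> [S,I,I,S] [hit: read from S]

Answer: 10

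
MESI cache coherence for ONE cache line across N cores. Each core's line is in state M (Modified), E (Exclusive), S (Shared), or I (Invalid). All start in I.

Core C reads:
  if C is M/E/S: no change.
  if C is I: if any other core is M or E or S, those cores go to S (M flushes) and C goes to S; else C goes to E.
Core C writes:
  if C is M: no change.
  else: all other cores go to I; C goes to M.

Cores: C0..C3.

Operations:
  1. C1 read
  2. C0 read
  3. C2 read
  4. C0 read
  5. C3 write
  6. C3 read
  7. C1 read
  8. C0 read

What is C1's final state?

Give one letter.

Op 1: C1 read [C1 read from I: no other sharers -> C1=E (exclusive)] -> [I,E,I,I]
Op 2: C0 read [C0 read from I: others=['C1=E'] -> C0=S, others downsized to S] -> [S,S,I,I]
Op 3: C2 read [C2 read from I: others=['C0=S', 'C1=S'] -> C2=S, others downsized to S] -> [S,S,S,I]
Op 4: C0 read [C0 read: already in S, no change] -> [S,S,S,I]
Op 5: C3 write [C3 write: invalidate ['C0=S', 'C1=S', 'C2=S'] -> C3=M] -> [I,I,I,M]
Op 6: C3 read [C3 read: already in M, no change] -> [I,I,I,M]
Op 7: C1 read [C1 read from I: others=['C3=M'] -> C1=S, others downsized to S] -> [I,S,I,S]
Op 8: C0 read [C0 read from I: others=['C1=S', 'C3=S'] -> C0=S, others downsized to S] -> [S,S,I,S]

Answer: S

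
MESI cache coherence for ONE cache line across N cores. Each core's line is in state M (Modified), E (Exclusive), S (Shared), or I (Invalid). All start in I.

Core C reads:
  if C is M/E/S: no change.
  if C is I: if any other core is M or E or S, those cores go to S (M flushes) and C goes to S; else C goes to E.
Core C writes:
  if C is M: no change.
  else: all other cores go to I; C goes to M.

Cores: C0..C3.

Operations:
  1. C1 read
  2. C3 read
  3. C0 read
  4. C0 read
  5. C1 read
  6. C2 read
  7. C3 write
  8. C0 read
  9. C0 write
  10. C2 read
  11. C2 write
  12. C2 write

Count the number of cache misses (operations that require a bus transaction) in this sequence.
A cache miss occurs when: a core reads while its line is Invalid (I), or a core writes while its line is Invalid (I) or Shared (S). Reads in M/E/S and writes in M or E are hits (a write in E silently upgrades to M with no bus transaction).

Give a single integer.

Answer: 9

Derivation:
Op 1: C1 read [C1 read from I: no other sharers -> C1=E (exclusive)] -> [I,E,I,I] [MISS #1: read from I]
Op 2: C3 read [C3 read from I: others=['C1=E'] -> C3=S, others downsized to S] -> [I,S,I,S] [MISS #2: read from I]
Op 3: C0 read [C0 read from I: others=['C1=S', 'C3=S'] -> C0=S, others downsized to S] -> [S,S,I,S] [MISS #3: read from I]
Op 4: C0 read [C0 read: already in S, no change] -> [S,S,I,S] [hit: read from S]
Op 5: C1 read [C1 read: already in S, no change] -> [S,S,I,S] [hit: read from S]
Op 6: C2 read [C2 read from I: others=['C0=S', 'C1=S', 'C3=S'] -> C2=S, others downsized to S] -> [S,S,S,S] [MISS #4: read from I]
Op 7: C3 write [C3 write: invalidate ['C0=S', 'C1=S', 'C2=S'] -> C3=M] -> [I,I,I,M] [MISS #5: write from S]
Op 8: C0 read [C0 read from I: others=['C3=M'] -> C0=S, others downsized to S] -> [S,I,I,S] [MISS #6: read from I]
Op 9: C0 write [C0 write: invalidate ['C3=S'] -> C0=M] -> [M,I,I,I] [MISS #7: write from S]
Op 10: C2 read [C2 read from I: others=['C0=M'] -> C2=S, others downsized to S] -> [S,I,S,I] [MISS #8: read from I]
Op 11: C2 write [C2 write: invalidate ['C0=S'] -> C2=M] -> [I,I,M,I] [MISS #9: write from S]
Op 12: C2 write [C2 write: already M (modified), no change] -> [I,I,M,I] [hit: write from M]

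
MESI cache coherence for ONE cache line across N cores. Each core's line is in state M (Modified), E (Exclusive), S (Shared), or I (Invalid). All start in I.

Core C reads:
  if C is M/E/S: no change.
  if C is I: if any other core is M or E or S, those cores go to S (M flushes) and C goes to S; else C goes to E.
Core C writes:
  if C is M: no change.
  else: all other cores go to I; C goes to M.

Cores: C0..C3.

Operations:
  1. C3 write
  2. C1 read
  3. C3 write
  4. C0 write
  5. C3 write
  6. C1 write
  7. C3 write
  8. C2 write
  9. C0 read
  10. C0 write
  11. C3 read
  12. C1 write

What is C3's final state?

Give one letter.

Op 1: C3 write [C3 write: invalidate none -> C3=M] -> [I,I,I,M]
Op 2: C1 read [C1 read from I: others=['C3=M'] -> C1=S, others downsized to S] -> [I,S,I,S]
Op 3: C3 write [C3 write: invalidate ['C1=S'] -> C3=M] -> [I,I,I,M]
Op 4: C0 write [C0 write: invalidate ['C3=M'] -> C0=M] -> [M,I,I,I]
Op 5: C3 write [C3 write: invalidate ['C0=M'] -> C3=M] -> [I,I,I,M]
Op 6: C1 write [C1 write: invalidate ['C3=M'] -> C1=M] -> [I,M,I,I]
Op 7: C3 write [C3 write: invalidate ['C1=M'] -> C3=M] -> [I,I,I,M]
Op 8: C2 write [C2 write: invalidate ['C3=M'] -> C2=M] -> [I,I,M,I]
Op 9: C0 read [C0 read from I: others=['C2=M'] -> C0=S, others downsized to S] -> [S,I,S,I]
Op 10: C0 write [C0 write: invalidate ['C2=S'] -> C0=M] -> [M,I,I,I]
Op 11: C3 read [C3 read from I: others=['C0=M'] -> C3=S, others downsized to S] -> [S,I,I,S]
Op 12: C1 write [C1 write: invalidate ['C0=S', 'C3=S'] -> C1=M] -> [I,M,I,I]

Answer: I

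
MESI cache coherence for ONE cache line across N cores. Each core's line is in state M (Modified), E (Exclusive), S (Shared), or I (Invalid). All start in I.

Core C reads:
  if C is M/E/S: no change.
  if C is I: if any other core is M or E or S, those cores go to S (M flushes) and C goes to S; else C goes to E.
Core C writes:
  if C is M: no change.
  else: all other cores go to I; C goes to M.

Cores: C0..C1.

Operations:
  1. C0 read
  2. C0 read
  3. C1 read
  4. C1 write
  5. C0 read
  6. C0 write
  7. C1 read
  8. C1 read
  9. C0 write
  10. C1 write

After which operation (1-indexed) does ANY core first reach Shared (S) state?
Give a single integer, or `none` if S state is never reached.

Answer: 3

Derivation:
Op 1: C0 read [C0 read from I: no other sharers -> C0=E (exclusive)] -> [E,I]
Op 2: C0 read [C0 read: already in E, no change] -> [E,I]
Op 3: C1 read [C1 read from I: others=['C0=E'] -> C1=S, others downsized to S] -> [S,S]
  -> First S state at op 3; remaining ops need not be traced.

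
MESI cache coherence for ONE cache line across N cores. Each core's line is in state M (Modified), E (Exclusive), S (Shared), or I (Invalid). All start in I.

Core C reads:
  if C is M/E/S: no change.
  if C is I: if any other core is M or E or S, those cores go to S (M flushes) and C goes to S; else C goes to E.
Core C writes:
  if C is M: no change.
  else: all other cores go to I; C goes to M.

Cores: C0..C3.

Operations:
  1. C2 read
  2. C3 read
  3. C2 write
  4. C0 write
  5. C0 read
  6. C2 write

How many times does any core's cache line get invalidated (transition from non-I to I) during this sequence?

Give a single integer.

Answer: 3

Derivation:
Op 1: C2 read [C2 read from I: no other sharers -> C2=E (exclusive)] -> [I,I,E,I] (invalidations this op: 0; running total: 0)
Op 2: C3 read [C3 read from I: others=['C2=E'] -> C3=S, others downsized to S] -> [I,I,S,S] (invalidations this op: 0; running total: 0)
Op 3: C2 write [C2 write: invalidate ['C3=S'] -> C2=M] -> [I,I,M,I] (invalidations this op: 1; running total: 1)
Op 4: C0 write [C0 write: invalidate ['C2=M'] -> C0=M] -> [M,I,I,I] (invalidations this op: 1; running total: 2)
Op 5: C0 read [C0 read: already in M, no change] -> [M,I,I,I] (invalidations this op: 0; running total: 2)
Op 6: C2 write [C2 write: invalidate ['C0=M'] -> C2=M] -> [I,I,M,I] (invalidations this op: 1; running total: 3)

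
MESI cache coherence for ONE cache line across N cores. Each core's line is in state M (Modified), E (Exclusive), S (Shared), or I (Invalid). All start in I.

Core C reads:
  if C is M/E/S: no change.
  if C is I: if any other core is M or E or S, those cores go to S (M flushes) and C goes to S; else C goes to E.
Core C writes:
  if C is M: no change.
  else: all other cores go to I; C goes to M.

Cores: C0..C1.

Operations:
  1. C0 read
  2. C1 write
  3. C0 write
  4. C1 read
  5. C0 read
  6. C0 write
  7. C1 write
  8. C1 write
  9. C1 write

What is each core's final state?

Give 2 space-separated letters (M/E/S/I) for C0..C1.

Answer: I M

Derivation:
Op 1: C0 read [C0 read from I: no other sharers -> C0=E (exclusive)] -> [E,I]
Op 2: C1 write [C1 write: invalidate ['C0=E'] -> C1=M] -> [I,M]
Op 3: C0 write [C0 write: invalidate ['C1=M'] -> C0=M] -> [M,I]
Op 4: C1 read [C1 read from I: others=['C0=M'] -> C1=S, others downsized to S] -> [S,S]
Op 5: C0 read [C0 read: already in S, no change] -> [S,S]
Op 6: C0 write [C0 write: invalidate ['C1=S'] -> C0=M] -> [M,I]
Op 7: C1 write [C1 write: invalidate ['C0=M'] -> C1=M] -> [I,M]
Op 8: C1 write [C1 write: already M (modified), no change] -> [I,M]
Op 9: C1 write [C1 write: already M (modified), no change] -> [I,M]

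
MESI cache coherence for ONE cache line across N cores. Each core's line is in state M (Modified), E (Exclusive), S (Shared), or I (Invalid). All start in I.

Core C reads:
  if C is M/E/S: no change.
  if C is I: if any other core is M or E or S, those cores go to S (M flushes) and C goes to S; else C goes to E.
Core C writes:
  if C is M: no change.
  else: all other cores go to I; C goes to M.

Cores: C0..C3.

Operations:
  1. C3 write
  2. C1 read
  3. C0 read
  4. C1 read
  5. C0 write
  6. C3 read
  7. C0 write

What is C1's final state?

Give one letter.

Op 1: C3 write [C3 write: invalidate none -> C3=M] -> [I,I,I,M]
Op 2: C1 read [C1 read from I: others=['C3=M'] -> C1=S, others downsized to S] -> [I,S,I,S]
Op 3: C0 read [C0 read from I: others=['C1=S', 'C3=S'] -> C0=S, others downsized to S] -> [S,S,I,S]
Op 4: C1 read [C1 read: already in S, no change] -> [S,S,I,S]
Op 5: C0 write [C0 write: invalidate ['C1=S', 'C3=S'] -> C0=M] -> [M,I,I,I]
Op 6: C3 read [C3 read from I: others=['C0=M'] -> C3=S, others downsized to S] -> [S,I,I,S]
Op 7: C0 write [C0 write: invalidate ['C3=S'] -> C0=M] -> [M,I,I,I]

Answer: I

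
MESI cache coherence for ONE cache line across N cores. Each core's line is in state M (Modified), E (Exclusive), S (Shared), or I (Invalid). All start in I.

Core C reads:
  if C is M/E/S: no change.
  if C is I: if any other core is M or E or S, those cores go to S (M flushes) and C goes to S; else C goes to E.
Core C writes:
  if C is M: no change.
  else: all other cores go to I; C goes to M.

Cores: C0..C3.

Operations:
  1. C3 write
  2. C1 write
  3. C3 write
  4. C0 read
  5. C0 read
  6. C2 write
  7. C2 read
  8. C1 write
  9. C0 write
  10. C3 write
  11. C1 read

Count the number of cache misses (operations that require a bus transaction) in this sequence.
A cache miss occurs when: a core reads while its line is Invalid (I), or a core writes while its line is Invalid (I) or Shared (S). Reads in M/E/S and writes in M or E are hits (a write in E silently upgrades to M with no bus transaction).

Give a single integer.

Op 1: C3 write [C3 write: invalidate none -> C3=M] -> [I,I,I,M] [MISS #1: write from I]
Op 2: C1 write [C1 write: invalidate ['C3=M'] -> C1=M] -> [I,M,I,I] [MISS #2: write from I]
Op 3: C3 write [C3 write: invalidate ['C1=M'] -> C3=M] -> [I,I,I,M] [MISS #3: write from I]
Op 4: C0 read [C0 read from I: others=['C3=M'] -> C0=S, others downsized to S] -> [S,I,I,S] [MISS #4: read from I]
Op 5: C0 read [C0 read: already in S, no change] -> [S,I,I,S] [hit: read from S]
Op 6: C2 write [C2 write: invalidate ['C0=S', 'C3=S'] -> C2=M] -> [I,I,M,I] [MISS #5: write from I]
Op 7: C2 read [C2 read: already in M, no change] -> [I,I,M,I] [hit: read from M]
Op 8: C1 write [C1 write: invalidate ['C2=M'] -> C1=M] -> [I,M,I,I] [MISS #6: write from I]
Op 9: C0 write [C0 write: invalidate ['C1=M'] -> C0=M] -> [M,I,I,I] [MISS #7: write from I]
Op 10: C3 write [C3 write: invalidate ['C0=M'] -> C3=M] -> [I,I,I,M] [MISS #8: write from I]
Op 11: C1 read [C1 read from I: others=['C3=M'] -> C1=S, others downsized to S] -> [I,S,I,S] [MISS #9: read from I]

Answer: 9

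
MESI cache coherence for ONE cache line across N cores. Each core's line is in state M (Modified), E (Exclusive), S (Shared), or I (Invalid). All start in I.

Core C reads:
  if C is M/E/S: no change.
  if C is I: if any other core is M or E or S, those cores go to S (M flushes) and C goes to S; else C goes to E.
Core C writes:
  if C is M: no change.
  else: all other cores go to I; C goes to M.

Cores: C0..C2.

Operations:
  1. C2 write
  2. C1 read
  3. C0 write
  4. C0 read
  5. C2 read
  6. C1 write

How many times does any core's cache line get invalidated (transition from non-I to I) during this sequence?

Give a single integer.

Op 1: C2 write [C2 write: invalidate none -> C2=M] -> [I,I,M] (invalidations this op: 0; running total: 0)
Op 2: C1 read [C1 read from I: others=['C2=M'] -> C1=S, others downsized to S] -> [I,S,S] (invalidations this op: 0; running total: 0)
Op 3: C0 write [C0 write: invalidate ['C1=S', 'C2=S'] -> C0=M] -> [M,I,I] (invalidations this op: 2; running total: 2)
Op 4: C0 read [C0 read: already in M, no change] -> [M,I,I] (invalidations this op: 0; running total: 2)
Op 5: C2 read [C2 read from I: others=['C0=M'] -> C2=S, others downsized to S] -> [S,I,S] (invalidations this op: 0; running total: 2)
Op 6: C1 write [C1 write: invalidate ['C0=S', 'C2=S'] -> C1=M] -> [I,M,I] (invalidations this op: 2; running total: 4)

Answer: 4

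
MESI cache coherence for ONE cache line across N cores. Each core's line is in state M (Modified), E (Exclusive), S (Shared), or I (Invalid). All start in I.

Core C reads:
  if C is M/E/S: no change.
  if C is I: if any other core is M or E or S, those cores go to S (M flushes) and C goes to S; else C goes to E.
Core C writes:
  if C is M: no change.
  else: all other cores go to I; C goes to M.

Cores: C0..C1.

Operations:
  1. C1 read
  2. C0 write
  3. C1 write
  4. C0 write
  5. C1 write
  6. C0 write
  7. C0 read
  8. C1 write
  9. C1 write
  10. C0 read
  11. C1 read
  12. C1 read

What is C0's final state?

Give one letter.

Op 1: C1 read [C1 read from I: no other sharers -> C1=E (exclusive)] -> [I,E]
Op 2: C0 write [C0 write: invalidate ['C1=E'] -> C0=M] -> [M,I]
Op 3: C1 write [C1 write: invalidate ['C0=M'] -> C1=M] -> [I,M]
Op 4: C0 write [C0 write: invalidate ['C1=M'] -> C0=M] -> [M,I]
Op 5: C1 write [C1 write: invalidate ['C0=M'] -> C1=M] -> [I,M]
Op 6: C0 write [C0 write: invalidate ['C1=M'] -> C0=M] -> [M,I]
Op 7: C0 read [C0 read: already in M, no change] -> [M,I]
Op 8: C1 write [C1 write: invalidate ['C0=M'] -> C1=M] -> [I,M]
Op 9: C1 write [C1 write: already M (modified), no change] -> [I,M]
Op 10: C0 read [C0 read from I: others=['C1=M'] -> C0=S, others downsized to S] -> [S,S]
Op 11: C1 read [C1 read: already in S, no change] -> [S,S]
Op 12: C1 read [C1 read: already in S, no change] -> [S,S]

Answer: S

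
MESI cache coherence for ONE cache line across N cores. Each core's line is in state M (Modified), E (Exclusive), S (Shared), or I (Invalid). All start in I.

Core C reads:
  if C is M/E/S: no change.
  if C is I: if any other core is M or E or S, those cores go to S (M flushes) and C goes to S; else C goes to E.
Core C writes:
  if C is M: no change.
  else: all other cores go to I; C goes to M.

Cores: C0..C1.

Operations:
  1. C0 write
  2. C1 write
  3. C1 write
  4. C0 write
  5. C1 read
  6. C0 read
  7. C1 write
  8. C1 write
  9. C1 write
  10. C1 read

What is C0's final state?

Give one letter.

Answer: I

Derivation:
Op 1: C0 write [C0 write: invalidate none -> C0=M] -> [M,I]
Op 2: C1 write [C1 write: invalidate ['C0=M'] -> C1=M] -> [I,M]
Op 3: C1 write [C1 write: already M (modified), no change] -> [I,M]
Op 4: C0 write [C0 write: invalidate ['C1=M'] -> C0=M] -> [M,I]
Op 5: C1 read [C1 read from I: others=['C0=M'] -> C1=S, others downsized to S] -> [S,S]
Op 6: C0 read [C0 read: already in S, no change] -> [S,S]
Op 7: C1 write [C1 write: invalidate ['C0=S'] -> C1=M] -> [I,M]
Op 8: C1 write [C1 write: already M (modified), no change] -> [I,M]
Op 9: C1 write [C1 write: already M (modified), no change] -> [I,M]
Op 10: C1 read [C1 read: already in M, no change] -> [I,M]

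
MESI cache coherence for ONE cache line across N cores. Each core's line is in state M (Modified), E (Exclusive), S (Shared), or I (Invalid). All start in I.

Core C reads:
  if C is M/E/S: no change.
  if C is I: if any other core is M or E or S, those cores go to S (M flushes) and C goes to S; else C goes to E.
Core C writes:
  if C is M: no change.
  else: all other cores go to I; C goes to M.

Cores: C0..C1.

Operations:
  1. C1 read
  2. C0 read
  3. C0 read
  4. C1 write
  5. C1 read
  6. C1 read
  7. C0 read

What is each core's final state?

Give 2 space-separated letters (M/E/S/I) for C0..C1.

Answer: S S

Derivation:
Op 1: C1 read [C1 read from I: no other sharers -> C1=E (exclusive)] -> [I,E]
Op 2: C0 read [C0 read from I: others=['C1=E'] -> C0=S, others downsized to S] -> [S,S]
Op 3: C0 read [C0 read: already in S, no change] -> [S,S]
Op 4: C1 write [C1 write: invalidate ['C0=S'] -> C1=M] -> [I,M]
Op 5: C1 read [C1 read: already in M, no change] -> [I,M]
Op 6: C1 read [C1 read: already in M, no change] -> [I,M]
Op 7: C0 read [C0 read from I: others=['C1=M'] -> C0=S, others downsized to S] -> [S,S]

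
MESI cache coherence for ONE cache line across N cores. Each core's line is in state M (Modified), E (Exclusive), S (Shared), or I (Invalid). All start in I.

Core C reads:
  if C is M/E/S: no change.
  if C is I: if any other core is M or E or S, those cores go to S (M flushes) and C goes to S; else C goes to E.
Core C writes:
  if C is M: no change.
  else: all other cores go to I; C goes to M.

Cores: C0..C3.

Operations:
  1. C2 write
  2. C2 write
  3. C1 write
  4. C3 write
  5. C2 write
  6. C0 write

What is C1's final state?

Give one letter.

Answer: I

Derivation:
Op 1: C2 write [C2 write: invalidate none -> C2=M] -> [I,I,M,I]
Op 2: C2 write [C2 write: already M (modified), no change] -> [I,I,M,I]
Op 3: C1 write [C1 write: invalidate ['C2=M'] -> C1=M] -> [I,M,I,I]
Op 4: C3 write [C3 write: invalidate ['C1=M'] -> C3=M] -> [I,I,I,M]
Op 5: C2 write [C2 write: invalidate ['C3=M'] -> C2=M] -> [I,I,M,I]
Op 6: C0 write [C0 write: invalidate ['C2=M'] -> C0=M] -> [M,I,I,I]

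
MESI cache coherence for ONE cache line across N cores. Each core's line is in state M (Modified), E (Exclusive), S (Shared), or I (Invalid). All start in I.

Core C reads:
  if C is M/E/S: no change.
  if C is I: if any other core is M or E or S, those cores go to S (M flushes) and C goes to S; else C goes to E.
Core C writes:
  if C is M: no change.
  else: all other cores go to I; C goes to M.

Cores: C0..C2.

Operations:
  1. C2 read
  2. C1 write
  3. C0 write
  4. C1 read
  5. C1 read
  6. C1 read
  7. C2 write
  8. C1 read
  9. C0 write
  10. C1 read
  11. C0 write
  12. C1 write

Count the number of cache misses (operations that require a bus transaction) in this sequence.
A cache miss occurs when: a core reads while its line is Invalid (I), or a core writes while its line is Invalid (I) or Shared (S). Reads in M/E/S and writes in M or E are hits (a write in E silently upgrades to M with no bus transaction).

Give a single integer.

Op 1: C2 read [C2 read from I: no other sharers -> C2=E (exclusive)] -> [I,I,E] [MISS #1: read from I]
Op 2: C1 write [C1 write: invalidate ['C2=E'] -> C1=M] -> [I,M,I] [MISS #2: write from I]
Op 3: C0 write [C0 write: invalidate ['C1=M'] -> C0=M] -> [M,I,I] [MISS #3: write from I]
Op 4: C1 read [C1 read from I: others=['C0=M'] -> C1=S, others downsized to S] -> [S,S,I] [MISS #4: read from I]
Op 5: C1 read [C1 read: already in S, no change] -> [S,S,I] [hit: read from S]
Op 6: C1 read [C1 read: already in S, no change] -> [S,S,I] [hit: read from S]
Op 7: C2 write [C2 write: invalidate ['C0=S', 'C1=S'] -> C2=M] -> [I,I,M] [MISS #5: write from I]
Op 8: C1 read [C1 read from I: others=['C2=M'] -> C1=S, others downsized to S] -> [I,S,S] [MISS #6: read from I]
Op 9: C0 write [C0 write: invalidate ['C1=S', 'C2=S'] -> C0=M] -> [M,I,I] [MISS #7: write from I]
Op 10: C1 read [C1 read from I: others=['C0=M'] -> C1=S, others downsized to S] -> [S,S,I] [MISS #8: read from I]
Op 11: C0 write [C0 write: invalidate ['C1=S'] -> C0=M] -> [M,I,I] [MISS #9: write from S]
Op 12: C1 write [C1 write: invalidate ['C0=M'] -> C1=M] -> [I,M,I] [MISS #10: write from I]

Answer: 10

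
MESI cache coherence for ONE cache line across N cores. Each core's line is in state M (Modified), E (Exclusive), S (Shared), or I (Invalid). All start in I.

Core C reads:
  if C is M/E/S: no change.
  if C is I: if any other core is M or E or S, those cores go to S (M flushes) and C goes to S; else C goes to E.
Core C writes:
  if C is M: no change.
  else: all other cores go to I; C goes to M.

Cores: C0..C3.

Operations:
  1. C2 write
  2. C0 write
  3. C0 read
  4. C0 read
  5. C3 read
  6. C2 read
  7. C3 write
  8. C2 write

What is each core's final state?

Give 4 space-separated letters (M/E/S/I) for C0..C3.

Op 1: C2 write [C2 write: invalidate none -> C2=M] -> [I,I,M,I]
Op 2: C0 write [C0 write: invalidate ['C2=M'] -> C0=M] -> [M,I,I,I]
Op 3: C0 read [C0 read: already in M, no change] -> [M,I,I,I]
Op 4: C0 read [C0 read: already in M, no change] -> [M,I,I,I]
Op 5: C3 read [C3 read from I: others=['C0=M'] -> C3=S, others downsized to S] -> [S,I,I,S]
Op 6: C2 read [C2 read from I: others=['C0=S', 'C3=S'] -> C2=S, others downsized to S] -> [S,I,S,S]
Op 7: C3 write [C3 write: invalidate ['C0=S', 'C2=S'] -> C3=M] -> [I,I,I,M]
Op 8: C2 write [C2 write: invalidate ['C3=M'] -> C2=M] -> [I,I,M,I]

Answer: I I M I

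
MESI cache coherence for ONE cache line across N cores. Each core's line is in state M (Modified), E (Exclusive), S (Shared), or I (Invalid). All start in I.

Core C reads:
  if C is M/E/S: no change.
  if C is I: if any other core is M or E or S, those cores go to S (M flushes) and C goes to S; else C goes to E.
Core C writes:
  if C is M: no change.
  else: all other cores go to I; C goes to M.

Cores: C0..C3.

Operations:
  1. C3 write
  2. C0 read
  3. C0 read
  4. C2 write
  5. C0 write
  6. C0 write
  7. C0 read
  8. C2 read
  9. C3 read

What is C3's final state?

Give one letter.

Op 1: C3 write [C3 write: invalidate none -> C3=M] -> [I,I,I,M]
Op 2: C0 read [C0 read from I: others=['C3=M'] -> C0=S, others downsized to S] -> [S,I,I,S]
Op 3: C0 read [C0 read: already in S, no change] -> [S,I,I,S]
Op 4: C2 write [C2 write: invalidate ['C0=S', 'C3=S'] -> C2=M] -> [I,I,M,I]
Op 5: C0 write [C0 write: invalidate ['C2=M'] -> C0=M] -> [M,I,I,I]
Op 6: C0 write [C0 write: already M (modified), no change] -> [M,I,I,I]
Op 7: C0 read [C0 read: already in M, no change] -> [M,I,I,I]
Op 8: C2 read [C2 read from I: others=['C0=M'] -> C2=S, others downsized to S] -> [S,I,S,I]
Op 9: C3 read [C3 read from I: others=['C0=S', 'C2=S'] -> C3=S, others downsized to S] -> [S,I,S,S]

Answer: S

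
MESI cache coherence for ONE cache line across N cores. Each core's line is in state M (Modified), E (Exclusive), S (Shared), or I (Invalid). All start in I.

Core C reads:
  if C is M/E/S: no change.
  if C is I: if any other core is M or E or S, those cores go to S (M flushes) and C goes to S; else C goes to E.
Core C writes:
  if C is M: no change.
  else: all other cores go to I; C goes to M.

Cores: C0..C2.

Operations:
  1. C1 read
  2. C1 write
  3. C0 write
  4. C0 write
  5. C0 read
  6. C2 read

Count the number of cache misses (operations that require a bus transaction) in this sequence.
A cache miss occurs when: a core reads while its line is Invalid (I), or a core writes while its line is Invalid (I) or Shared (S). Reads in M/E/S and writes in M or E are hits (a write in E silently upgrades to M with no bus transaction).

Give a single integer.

Op 1: C1 read [C1 read from I: no other sharers -> C1=E (exclusive)] -> [I,E,I] [MISS #1: read from I]
Op 2: C1 write [C1 write: invalidate none -> C1=M] -> [I,M,I] [hit: write from E is a silent E->M upgrade, no bus transaction]
Op 3: C0 write [C0 write: invalidate ['C1=M'] -> C0=M] -> [M,I,I] [MISS #2: write from I]
Op 4: C0 write [C0 write: already M (modified), no change] -> [M,I,I] [hit: write from M]
Op 5: C0 read [C0 read: already in M, no change] -> [M,I,I] [hit: read from M]
Op 6: C2 read [C2 read from I: others=['C0=M'] -> C2=S, others downsized to S] -> [S,I,S] [MISS #3: read from I]

Answer: 3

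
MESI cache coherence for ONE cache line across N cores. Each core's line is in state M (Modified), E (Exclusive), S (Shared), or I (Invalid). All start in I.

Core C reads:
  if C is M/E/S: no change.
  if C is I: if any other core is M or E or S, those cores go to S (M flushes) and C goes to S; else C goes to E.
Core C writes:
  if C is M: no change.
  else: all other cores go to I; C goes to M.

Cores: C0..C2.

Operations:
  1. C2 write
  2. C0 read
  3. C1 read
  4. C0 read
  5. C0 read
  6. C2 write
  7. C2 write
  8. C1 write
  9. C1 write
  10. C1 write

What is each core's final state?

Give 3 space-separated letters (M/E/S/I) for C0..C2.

Answer: I M I

Derivation:
Op 1: C2 write [C2 write: invalidate none -> C2=M] -> [I,I,M]
Op 2: C0 read [C0 read from I: others=['C2=M'] -> C0=S, others downsized to S] -> [S,I,S]
Op 3: C1 read [C1 read from I: others=['C0=S', 'C2=S'] -> C1=S, others downsized to S] -> [S,S,S]
Op 4: C0 read [C0 read: already in S, no change] -> [S,S,S]
Op 5: C0 read [C0 read: already in S, no change] -> [S,S,S]
Op 6: C2 write [C2 write: invalidate ['C0=S', 'C1=S'] -> C2=M] -> [I,I,M]
Op 7: C2 write [C2 write: already M (modified), no change] -> [I,I,M]
Op 8: C1 write [C1 write: invalidate ['C2=M'] -> C1=M] -> [I,M,I]
Op 9: C1 write [C1 write: already M (modified), no change] -> [I,M,I]
Op 10: C1 write [C1 write: already M (modified), no change] -> [I,M,I]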